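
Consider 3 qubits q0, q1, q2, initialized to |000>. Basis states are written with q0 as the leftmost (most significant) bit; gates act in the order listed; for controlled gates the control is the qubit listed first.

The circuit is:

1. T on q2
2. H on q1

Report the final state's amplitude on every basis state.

The resulting statevector has amplitude sqrt(2)/2 on |000>, sqrt(2)/2 on |010>, and 0 on every other basis state.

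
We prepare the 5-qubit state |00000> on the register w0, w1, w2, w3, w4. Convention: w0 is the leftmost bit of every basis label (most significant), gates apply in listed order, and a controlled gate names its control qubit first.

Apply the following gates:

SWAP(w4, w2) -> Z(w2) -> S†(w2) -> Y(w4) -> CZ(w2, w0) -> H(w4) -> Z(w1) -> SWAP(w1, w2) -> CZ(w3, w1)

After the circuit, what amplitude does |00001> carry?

The final state's coefficient on |00001> equals -sqrt(2)*I/2.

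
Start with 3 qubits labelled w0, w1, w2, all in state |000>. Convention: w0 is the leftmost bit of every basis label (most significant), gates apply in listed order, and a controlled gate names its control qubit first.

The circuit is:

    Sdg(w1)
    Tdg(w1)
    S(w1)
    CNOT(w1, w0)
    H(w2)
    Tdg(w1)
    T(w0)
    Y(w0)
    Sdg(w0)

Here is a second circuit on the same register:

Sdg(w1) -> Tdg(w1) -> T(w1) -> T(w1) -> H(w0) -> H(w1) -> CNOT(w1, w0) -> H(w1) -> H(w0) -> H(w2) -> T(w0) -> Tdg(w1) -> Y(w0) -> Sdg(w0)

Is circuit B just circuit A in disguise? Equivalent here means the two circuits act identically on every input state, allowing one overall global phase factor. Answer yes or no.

No, they are not equivalent — no single phase factor reconciles the two unitaries.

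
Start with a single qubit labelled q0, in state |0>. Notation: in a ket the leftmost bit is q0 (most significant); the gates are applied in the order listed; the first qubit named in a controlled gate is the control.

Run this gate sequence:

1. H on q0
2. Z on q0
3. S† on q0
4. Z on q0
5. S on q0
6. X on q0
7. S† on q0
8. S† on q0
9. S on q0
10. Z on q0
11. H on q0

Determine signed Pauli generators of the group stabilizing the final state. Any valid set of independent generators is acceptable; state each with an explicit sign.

One valid set of independent stabilizer generators is -Y (any independent generating set of the same group is equally correct).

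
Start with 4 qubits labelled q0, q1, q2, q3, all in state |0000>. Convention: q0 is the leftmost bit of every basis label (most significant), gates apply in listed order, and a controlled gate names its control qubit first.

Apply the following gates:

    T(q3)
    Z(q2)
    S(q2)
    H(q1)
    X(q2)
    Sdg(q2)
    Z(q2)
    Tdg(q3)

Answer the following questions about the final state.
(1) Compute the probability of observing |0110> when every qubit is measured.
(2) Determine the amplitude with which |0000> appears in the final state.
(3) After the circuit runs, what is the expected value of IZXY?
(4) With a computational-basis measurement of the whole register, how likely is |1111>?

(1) The probability of measuring |0110> is 1/2.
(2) The final state's coefficient on |0000> equals 0.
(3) In the final state, IZXY has expectation 0.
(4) A full measurement returns |1111> with probability 0.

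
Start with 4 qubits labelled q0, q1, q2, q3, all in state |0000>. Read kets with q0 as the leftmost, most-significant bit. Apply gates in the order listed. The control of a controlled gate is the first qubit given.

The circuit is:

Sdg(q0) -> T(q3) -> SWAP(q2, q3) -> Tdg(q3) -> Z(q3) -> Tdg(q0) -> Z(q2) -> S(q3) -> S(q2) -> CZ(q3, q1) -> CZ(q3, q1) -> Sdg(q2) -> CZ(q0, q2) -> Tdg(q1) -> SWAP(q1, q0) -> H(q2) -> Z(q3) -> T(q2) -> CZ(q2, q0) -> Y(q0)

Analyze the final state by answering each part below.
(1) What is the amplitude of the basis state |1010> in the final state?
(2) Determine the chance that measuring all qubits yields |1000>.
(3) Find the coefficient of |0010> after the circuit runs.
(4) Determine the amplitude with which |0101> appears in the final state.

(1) The final state's coefficient on |1010> equals sqrt(2)*exp(3*I*pi/4)/2. Key observation: steps 9-12 multiply out to the identity, so the circuit reduces to the remaining gates.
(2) A full measurement returns |1000> with probability 1/2.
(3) |0010> carries amplitude 0 in the final state.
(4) The final state's coefficient on |0101> equals 0.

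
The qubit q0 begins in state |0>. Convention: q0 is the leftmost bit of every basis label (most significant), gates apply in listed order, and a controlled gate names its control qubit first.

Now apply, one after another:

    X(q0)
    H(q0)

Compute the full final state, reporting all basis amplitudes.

The final amplitudes are sqrt(2)/2 on |0>, -sqrt(2)/2 on |1>.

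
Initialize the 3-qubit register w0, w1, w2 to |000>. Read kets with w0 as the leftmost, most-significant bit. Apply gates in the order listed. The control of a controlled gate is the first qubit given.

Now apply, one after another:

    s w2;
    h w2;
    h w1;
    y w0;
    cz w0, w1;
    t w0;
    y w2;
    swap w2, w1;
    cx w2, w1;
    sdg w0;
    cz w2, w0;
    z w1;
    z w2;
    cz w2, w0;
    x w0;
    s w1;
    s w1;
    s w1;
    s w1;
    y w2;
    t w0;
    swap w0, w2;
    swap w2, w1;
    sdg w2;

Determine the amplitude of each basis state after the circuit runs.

After the circuit, the state carries amplitude exp(I*pi/4)/2 on |000>, -exp(3*I*pi/4)/2 on |001>, 0 on |010>, 0 on |011>, exp(I*pi/4)/2 on |100>, -exp(3*I*pi/4)/2 on |101>, 0 on |110>, 0 on |111>. Key observation: steps 16-19 multiply out to the identity, so the circuit reduces to the remaining gates.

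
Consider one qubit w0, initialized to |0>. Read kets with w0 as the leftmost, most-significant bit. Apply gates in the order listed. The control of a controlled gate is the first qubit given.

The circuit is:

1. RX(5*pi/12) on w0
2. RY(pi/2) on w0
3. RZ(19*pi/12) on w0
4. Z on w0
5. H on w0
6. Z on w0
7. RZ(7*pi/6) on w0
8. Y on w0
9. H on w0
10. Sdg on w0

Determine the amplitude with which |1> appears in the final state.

|1> carries amplitude -sqrt(6)*I*sqrt(sqrt(2)/4 + 1/2)*exp(5*I*pi/24)/8 + sqrt(2)*sqrt(sqrt(2)/4 + 1/2)*exp(-5*I*pi/8)/8 - sqrt(2)*sqrt(sqrt(2)/4 + 1/2)*exp(5*I*pi/8)/8 + sqrt(6)*sqrt(1/2 - sqrt(2)/4)*exp(-5*I*pi/8)/8 - sqrt(6)*sqrt(1/2 - sqrt(2)/4)*exp(5*I*pi/8)/8 + sqrt(2)*sqrt(sqrt(2)/4 + 1/2)*exp(-5*I*pi/24)/8 + sqrt(6)*sqrt(1/2 - sqrt(2)/4)*exp(-5*I*pi/24)/8 - sqrt(2)*I*sqrt(1/2 - sqrt(2)/4)*exp(-5*I*pi/24)/8 + sqrt(2)*I*sqrt(1/2 - sqrt(2)/4)*exp(5*I*pi/8)/8 + sqrt(2)*I*sqrt(1/2 - sqrt(2)/4)*exp(-5*I*pi/8)/8 + sqrt(2)*I*sqrt(1/2 - sqrt(2)/4)*exp(5*I*pi/24)/8 + sqrt(6)*sqrt(1/2 - sqrt(2)/4)*exp(5*I*pi/24)/8 + sqrt(2)*sqrt(sqrt(2)/4 + 1/2)*exp(5*I*pi/24)/8 - sqrt(6)*I*sqrt(sqrt(2)/4 + 1/2)*exp(-5*I*pi/8)/8 - sqrt(6)*I*sqrt(sqrt(2)/4 + 1/2)*exp(5*I*pi/8)/8 + sqrt(6)*I*sqrt(sqrt(2)/4 + 1/2)*exp(-5*I*pi/24)/8 in the final state.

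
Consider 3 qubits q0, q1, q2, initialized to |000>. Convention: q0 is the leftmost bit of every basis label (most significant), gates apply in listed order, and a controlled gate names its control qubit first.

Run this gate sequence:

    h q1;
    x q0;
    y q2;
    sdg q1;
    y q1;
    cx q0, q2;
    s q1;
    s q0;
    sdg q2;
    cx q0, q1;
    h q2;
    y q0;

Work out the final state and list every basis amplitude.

The resulting statevector has amplitude -I/2 on |000>, -I/2 on |001>, -I/2 on |010>, -I/2 on |011>, 0 on |100>, 0 on |101>, 0 on |110>, 0 on |111>.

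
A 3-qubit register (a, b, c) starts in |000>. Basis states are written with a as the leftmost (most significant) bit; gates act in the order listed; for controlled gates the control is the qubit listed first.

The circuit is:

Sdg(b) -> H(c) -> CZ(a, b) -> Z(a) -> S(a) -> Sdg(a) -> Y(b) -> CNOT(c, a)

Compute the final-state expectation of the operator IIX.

In the final state, IIX has expectation 0.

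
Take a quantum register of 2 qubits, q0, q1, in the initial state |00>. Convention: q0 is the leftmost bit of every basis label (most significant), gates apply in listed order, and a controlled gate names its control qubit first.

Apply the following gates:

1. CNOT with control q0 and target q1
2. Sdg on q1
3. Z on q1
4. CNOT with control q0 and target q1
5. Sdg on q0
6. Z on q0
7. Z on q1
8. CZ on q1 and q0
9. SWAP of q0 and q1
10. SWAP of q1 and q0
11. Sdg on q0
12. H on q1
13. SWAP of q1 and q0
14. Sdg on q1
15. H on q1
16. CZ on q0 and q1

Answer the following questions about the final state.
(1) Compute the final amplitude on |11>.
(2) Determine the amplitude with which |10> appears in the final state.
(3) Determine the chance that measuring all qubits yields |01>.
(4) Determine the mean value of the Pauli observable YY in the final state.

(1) The final state's coefficient on |11> equals -1/2.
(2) |10> carries amplitude 1/2 in the final state.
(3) A full measurement returns |01> with probability 1/4.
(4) The expectation value of YY is 1.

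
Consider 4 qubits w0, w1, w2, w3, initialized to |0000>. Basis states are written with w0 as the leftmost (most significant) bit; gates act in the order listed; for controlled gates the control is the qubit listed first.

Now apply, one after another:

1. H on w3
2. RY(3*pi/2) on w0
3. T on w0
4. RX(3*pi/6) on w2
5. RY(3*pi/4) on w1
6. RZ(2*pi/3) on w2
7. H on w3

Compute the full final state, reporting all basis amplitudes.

After the circuit, the state carries amplitude sqrt(2 - sqrt(2))*exp(2*I*pi/3)/4 on |0000>, 0 on |0001>, sqrt(2 - sqrt(2))*exp(5*I*pi/6)/4 on |0010>, 0 on |0011>, sqrt(sqrt(2) + 2)*exp(2*I*pi/3)/4 on |0100>, 0 on |0101>, sqrt(sqrt(2) + 2)*exp(5*I*pi/6)/4 on |0110>, 0 on |0111>, -sqrt(2 - sqrt(2))*exp(11*I*pi/12)/4 on |1000>, 0 on |1001>, sqrt(2 - sqrt(2))*exp(I*pi/12)/4 on |1010>, 0 on |1011>, -sqrt(sqrt(2) + 2)*exp(11*I*pi/12)/4 on |1100>, 0 on |1101>, sqrt(sqrt(2) + 2)*exp(I*pi/12)/4 on |1110>, 0 on |1111>.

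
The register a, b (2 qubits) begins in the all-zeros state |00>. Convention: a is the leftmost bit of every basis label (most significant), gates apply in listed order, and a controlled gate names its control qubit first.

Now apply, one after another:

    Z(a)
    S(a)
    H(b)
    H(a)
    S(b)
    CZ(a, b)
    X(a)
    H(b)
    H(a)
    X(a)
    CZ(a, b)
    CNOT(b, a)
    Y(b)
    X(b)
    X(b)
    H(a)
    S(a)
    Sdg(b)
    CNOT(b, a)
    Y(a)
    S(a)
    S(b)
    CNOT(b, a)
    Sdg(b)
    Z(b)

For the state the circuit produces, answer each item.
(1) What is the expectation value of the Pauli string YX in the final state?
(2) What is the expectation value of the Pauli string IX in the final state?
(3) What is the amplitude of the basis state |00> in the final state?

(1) In the final state, YX has expectation -1.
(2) The expectation value of IX is -1.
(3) The final state's coefficient on |00> equals sqrt(2)*(-1 + I)/4.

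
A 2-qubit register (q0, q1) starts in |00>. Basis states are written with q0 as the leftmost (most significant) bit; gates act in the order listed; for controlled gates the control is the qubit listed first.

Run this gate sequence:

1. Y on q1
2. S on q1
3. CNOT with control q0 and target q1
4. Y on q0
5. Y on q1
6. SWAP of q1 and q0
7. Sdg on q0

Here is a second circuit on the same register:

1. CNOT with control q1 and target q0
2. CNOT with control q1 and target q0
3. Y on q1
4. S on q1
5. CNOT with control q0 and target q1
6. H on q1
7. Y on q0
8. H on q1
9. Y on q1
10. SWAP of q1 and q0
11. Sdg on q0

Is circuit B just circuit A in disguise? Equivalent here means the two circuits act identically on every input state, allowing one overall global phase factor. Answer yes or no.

Yes — the two circuits implement the same unitary up to a global phase.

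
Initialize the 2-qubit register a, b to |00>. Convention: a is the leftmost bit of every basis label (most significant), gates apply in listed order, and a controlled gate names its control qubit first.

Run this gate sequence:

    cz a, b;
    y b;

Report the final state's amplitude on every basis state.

The resulting statevector has amplitude I on |01>, and 0 on every other basis state.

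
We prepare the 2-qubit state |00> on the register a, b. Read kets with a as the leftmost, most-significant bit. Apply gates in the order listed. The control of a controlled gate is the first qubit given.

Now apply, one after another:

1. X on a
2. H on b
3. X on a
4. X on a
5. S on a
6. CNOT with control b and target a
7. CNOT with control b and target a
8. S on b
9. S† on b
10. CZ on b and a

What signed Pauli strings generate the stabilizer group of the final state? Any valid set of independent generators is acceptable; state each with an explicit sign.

The final state is stabilized by the group generated by -IX, -ZI; other independent generating sets are equally valid. Key observation: the block from step 6 through step 7 cancels to the identity and can be dropped.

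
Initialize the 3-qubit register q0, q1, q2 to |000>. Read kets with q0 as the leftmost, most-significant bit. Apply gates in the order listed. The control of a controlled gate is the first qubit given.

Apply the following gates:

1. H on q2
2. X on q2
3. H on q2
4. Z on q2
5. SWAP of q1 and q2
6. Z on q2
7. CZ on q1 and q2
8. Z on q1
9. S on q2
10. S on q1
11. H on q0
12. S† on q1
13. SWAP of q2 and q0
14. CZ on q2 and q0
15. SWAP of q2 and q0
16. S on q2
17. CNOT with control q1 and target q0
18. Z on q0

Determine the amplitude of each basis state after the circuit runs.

The resulting statevector has amplitude sqrt(2)/2 on |000>, -sqrt(2)/2 on |100>, and 0 on every other basis state. Key observation: steps 1-4 multiply out to the identity, so the circuit reduces to the remaining gates.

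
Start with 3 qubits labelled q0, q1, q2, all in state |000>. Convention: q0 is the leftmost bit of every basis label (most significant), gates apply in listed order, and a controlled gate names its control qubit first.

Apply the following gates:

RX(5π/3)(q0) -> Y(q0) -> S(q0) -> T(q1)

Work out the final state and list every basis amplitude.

The resulting statevector has amplitude -1/2 on |000>, sqrt(3)/2 on |100>, and 0 on every other basis state.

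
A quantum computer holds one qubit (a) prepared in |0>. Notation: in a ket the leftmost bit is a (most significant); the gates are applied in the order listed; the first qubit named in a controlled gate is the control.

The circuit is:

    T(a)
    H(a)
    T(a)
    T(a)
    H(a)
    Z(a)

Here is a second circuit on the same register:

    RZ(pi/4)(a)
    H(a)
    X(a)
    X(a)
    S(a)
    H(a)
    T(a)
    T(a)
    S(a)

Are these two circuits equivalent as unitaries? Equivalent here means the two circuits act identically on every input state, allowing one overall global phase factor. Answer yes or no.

Yes, they are equivalent — the unitaries differ by at most a global phase.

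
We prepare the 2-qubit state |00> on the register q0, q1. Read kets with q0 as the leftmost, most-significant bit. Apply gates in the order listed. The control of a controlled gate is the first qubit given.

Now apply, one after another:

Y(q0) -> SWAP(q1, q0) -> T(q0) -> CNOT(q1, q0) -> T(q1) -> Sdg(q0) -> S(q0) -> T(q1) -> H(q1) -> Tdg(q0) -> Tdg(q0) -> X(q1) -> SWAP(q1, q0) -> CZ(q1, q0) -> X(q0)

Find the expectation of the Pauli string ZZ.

The observable ZZ averages to 0.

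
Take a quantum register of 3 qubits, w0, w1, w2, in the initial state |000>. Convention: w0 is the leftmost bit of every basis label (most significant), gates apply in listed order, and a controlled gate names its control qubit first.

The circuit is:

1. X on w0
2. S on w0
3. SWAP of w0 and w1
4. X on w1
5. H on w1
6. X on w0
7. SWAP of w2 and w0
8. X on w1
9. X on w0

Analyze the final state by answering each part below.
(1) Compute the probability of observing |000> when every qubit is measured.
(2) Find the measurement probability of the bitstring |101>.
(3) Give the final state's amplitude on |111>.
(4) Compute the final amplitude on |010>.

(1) A full measurement returns |000> with probability 0.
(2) Outcome |101> occurs with probability 1/2.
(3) The amplitude on |111> is sqrt(2)*I/2.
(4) The amplitude on |010> is 0.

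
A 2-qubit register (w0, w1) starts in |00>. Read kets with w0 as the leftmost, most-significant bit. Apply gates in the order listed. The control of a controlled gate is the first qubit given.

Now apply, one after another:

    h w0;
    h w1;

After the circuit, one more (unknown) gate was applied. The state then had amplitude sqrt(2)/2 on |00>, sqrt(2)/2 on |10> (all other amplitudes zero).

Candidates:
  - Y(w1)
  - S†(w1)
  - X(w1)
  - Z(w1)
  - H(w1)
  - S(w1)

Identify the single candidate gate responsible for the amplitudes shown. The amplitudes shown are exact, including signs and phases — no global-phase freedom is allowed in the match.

It was H(w1) that produced the state shown.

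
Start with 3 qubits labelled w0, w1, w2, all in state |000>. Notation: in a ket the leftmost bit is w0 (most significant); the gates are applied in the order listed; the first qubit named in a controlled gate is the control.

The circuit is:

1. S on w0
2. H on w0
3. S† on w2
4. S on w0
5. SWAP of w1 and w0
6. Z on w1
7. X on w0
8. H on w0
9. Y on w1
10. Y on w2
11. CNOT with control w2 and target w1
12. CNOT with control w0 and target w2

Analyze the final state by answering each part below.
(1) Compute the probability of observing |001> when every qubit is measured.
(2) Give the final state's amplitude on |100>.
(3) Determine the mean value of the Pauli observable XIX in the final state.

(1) A full measurement returns |001> with probability 1/4.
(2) The final state's coefficient on |100> equals 1/2.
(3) The observable XIX averages to -1.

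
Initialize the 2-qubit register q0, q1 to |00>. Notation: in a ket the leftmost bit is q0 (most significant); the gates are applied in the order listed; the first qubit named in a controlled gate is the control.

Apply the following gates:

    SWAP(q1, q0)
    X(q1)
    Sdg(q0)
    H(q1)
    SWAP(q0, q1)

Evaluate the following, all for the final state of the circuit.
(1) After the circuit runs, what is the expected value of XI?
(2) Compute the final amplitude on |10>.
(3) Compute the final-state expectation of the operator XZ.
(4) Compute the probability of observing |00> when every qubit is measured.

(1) The observable XI averages to -1.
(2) The amplitude on |10> is -sqrt(2)/2.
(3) The observable XZ averages to -1.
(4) A full measurement returns |00> with probability 1/2.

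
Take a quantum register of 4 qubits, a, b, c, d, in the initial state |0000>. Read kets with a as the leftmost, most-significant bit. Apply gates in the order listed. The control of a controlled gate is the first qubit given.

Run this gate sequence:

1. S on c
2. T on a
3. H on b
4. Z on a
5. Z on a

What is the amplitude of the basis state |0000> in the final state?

The final state's coefficient on |0000> equals sqrt(2)/2.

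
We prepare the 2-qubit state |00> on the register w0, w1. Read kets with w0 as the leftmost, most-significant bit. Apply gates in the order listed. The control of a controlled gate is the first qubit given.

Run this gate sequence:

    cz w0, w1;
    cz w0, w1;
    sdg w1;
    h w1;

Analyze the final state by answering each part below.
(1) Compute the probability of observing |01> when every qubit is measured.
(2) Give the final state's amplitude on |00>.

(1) Outcome |01> occurs with probability 1/2. Key observation: the block from step 1 through step 2 cancels to the identity and can be dropped.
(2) |00> carries amplitude sqrt(2)/2 in the final state.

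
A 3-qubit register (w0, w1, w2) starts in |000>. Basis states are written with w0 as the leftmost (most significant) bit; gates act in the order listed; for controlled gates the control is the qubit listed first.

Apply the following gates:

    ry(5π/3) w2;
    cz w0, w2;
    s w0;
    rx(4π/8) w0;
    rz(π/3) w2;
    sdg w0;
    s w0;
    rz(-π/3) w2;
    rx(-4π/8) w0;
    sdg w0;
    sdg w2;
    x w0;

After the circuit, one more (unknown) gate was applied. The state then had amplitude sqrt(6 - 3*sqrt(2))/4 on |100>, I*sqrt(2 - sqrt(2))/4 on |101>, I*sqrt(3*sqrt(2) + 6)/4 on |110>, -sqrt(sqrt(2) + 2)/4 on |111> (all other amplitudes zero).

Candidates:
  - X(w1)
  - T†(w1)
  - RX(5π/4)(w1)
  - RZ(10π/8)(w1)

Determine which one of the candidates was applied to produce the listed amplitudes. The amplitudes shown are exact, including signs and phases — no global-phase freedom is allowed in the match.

It was RX(5π/4)(w1) that produced the state shown.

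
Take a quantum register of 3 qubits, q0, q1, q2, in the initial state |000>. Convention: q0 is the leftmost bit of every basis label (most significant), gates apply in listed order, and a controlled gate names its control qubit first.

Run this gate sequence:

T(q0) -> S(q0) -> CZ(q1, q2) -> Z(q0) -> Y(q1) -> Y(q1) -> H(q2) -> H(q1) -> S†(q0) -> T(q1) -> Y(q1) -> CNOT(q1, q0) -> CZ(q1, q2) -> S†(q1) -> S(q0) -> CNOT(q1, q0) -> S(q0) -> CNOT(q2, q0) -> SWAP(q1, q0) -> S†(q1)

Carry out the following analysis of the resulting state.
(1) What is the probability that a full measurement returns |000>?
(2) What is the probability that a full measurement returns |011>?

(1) A full measurement returns |000> with probability 1/4.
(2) Outcome |011> occurs with probability 1/4.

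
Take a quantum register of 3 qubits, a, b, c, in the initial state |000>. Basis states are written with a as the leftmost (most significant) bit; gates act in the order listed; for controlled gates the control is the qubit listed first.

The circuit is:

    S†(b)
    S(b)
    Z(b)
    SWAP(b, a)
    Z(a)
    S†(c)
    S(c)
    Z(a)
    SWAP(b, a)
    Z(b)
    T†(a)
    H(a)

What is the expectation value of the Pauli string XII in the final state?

In the final state, XII has expectation 1. Key observation: the block from step 3 through step 10 cancels to the identity and can be dropped.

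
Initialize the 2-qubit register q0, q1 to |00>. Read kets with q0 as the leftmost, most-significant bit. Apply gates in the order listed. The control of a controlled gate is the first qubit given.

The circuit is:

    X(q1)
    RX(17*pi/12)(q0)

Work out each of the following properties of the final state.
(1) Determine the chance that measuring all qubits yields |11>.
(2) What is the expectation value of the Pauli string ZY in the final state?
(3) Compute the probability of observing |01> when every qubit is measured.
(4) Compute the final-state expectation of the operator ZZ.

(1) A full measurement returns |11> with probability -sqrt(2)/8 + sqrt(6)/8 + 1/2.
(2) The observable ZY averages to 0.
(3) The probability of measuring |01> is -sqrt(6)/8 + sqrt(2)/8 + 1/2.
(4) The observable ZZ averages to -sqrt(2)/4 + sqrt(6)/4.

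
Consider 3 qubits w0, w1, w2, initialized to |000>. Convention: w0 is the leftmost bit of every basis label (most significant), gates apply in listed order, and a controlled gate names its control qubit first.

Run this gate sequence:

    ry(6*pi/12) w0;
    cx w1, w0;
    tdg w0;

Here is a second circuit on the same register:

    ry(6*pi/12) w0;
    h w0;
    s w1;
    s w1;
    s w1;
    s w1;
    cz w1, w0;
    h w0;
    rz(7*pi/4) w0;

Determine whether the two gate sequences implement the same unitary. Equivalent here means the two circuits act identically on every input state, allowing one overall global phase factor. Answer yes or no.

Yes, they are equivalent — the unitaries differ by at most a global phase.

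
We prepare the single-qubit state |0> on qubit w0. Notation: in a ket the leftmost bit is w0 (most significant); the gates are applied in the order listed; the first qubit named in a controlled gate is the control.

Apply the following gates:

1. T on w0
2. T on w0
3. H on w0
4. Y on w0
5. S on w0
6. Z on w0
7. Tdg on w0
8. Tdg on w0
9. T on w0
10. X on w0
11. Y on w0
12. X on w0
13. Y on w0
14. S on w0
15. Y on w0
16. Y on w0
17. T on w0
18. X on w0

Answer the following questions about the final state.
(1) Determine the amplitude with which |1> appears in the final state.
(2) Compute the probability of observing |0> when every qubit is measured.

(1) The final state's coefficient on |1> equals sqrt(2)*I/2.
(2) The probability of measuring |0> is 1/2.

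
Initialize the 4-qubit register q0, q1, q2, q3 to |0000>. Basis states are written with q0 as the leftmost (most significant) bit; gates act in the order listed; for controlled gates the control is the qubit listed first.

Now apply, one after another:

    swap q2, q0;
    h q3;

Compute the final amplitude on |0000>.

The amplitude on |0000> is sqrt(2)/2.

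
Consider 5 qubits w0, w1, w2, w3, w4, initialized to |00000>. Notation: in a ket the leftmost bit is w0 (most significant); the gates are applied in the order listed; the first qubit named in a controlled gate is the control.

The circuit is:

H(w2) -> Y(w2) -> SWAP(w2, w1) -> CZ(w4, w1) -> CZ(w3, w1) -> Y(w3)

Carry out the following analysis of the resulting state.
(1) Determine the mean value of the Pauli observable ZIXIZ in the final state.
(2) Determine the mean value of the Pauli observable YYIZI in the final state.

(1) The expectation value of ZIXIZ is 0.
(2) The observable YYIZI averages to 0.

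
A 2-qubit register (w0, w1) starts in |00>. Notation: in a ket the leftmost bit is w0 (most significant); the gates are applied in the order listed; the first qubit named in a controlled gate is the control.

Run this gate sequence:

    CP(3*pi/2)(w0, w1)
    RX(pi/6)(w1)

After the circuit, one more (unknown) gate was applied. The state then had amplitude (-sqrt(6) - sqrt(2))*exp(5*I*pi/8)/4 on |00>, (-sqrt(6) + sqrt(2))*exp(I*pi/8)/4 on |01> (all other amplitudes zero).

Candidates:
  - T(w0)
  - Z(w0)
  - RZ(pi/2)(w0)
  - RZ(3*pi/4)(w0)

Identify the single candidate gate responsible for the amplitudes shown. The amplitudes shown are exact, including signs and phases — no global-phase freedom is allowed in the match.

The unique candidate consistent with the amplitudes is RZ(3*pi/4)(w0).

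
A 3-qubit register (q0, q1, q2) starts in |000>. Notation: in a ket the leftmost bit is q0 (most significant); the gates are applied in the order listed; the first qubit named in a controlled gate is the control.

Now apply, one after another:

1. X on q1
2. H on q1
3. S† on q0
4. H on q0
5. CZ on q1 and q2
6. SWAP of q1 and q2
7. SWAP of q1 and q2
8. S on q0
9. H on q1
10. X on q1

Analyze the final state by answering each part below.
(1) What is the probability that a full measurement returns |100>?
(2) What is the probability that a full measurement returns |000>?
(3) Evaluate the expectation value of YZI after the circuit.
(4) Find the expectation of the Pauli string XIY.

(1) The probability of measuring |100> is 1/2.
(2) A full measurement returns |000> with probability 1/2.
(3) The expectation value of YZI is 1.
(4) In the final state, XIY has expectation 0.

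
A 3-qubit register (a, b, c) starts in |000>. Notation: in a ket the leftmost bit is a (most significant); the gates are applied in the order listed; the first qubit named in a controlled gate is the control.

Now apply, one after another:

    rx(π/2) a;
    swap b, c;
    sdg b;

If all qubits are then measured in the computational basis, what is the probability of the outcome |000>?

The probability of measuring |000> is 1/2.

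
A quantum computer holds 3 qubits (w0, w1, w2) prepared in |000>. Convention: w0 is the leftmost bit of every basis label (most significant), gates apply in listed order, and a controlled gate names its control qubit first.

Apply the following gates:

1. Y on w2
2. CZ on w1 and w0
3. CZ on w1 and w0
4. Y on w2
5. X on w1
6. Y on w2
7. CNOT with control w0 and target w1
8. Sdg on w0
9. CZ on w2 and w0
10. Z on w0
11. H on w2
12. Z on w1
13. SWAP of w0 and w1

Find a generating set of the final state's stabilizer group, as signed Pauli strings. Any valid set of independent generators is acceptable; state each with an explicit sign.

One valid set of independent stabilizer generators is -IIX, -ZII, +IZI (any independent generating set of the same group is equally correct). Key observation: gates 2-3 undo each other exactly, leaving only the rest of the circuit to track.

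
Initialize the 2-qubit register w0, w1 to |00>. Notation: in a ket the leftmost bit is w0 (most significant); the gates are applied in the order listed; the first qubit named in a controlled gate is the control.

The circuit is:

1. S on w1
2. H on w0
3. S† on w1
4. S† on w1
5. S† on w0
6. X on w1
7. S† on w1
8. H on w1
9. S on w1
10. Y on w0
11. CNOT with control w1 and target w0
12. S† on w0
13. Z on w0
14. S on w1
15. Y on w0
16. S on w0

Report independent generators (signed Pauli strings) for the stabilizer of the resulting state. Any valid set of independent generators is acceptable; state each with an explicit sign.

The stabilizer group can be generated by -YZ, +ZY, among other valid generating sets.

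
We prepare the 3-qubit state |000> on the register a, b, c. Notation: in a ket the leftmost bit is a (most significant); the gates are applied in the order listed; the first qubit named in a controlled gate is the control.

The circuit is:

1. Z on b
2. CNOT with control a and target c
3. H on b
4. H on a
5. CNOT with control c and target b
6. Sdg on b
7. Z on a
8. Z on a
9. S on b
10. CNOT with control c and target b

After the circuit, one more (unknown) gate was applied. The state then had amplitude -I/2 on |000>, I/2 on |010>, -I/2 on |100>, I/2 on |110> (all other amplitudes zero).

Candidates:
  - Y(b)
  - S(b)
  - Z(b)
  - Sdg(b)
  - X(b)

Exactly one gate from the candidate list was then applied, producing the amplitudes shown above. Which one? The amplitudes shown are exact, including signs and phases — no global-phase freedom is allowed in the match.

It was Y(b) that produced the state shown. Key observation: gates 5-10 undo each other exactly, leaving only the rest of the circuit to track.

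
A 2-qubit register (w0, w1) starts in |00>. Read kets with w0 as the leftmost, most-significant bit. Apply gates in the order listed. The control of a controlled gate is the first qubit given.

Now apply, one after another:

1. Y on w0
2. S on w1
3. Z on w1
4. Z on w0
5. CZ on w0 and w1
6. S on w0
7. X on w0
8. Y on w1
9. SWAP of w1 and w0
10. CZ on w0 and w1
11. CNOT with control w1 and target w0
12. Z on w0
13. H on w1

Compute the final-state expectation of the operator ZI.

The expectation value of ZI is -1.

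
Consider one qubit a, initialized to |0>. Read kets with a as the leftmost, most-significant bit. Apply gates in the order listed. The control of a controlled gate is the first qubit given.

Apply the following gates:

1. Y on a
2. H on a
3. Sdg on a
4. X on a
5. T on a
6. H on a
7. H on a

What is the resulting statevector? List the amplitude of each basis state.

The final amplitudes are -sqrt(2)/2 on |0>, sqrt(2)*exp(3*I*pi/4)/2 on |1>.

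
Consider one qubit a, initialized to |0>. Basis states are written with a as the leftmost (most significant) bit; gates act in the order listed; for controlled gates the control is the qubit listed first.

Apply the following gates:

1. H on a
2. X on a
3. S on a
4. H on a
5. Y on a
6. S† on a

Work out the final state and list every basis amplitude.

The final amplitudes are -1/2 - I/2 on |0>, 1/2 + I/2 on |1>.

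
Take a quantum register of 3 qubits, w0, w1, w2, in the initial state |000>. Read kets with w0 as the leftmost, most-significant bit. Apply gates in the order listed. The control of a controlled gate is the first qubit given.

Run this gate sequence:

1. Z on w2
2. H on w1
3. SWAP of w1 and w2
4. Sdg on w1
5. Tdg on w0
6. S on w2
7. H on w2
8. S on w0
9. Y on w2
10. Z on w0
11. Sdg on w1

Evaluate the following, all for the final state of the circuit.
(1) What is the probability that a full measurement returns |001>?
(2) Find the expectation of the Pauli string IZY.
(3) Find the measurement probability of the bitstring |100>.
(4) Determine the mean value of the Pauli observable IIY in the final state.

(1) The probability of measuring |001> is 1/2.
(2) The expectation value of IZY is -1.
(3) A full measurement returns |100> with probability 0.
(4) The expectation value of IIY is -1.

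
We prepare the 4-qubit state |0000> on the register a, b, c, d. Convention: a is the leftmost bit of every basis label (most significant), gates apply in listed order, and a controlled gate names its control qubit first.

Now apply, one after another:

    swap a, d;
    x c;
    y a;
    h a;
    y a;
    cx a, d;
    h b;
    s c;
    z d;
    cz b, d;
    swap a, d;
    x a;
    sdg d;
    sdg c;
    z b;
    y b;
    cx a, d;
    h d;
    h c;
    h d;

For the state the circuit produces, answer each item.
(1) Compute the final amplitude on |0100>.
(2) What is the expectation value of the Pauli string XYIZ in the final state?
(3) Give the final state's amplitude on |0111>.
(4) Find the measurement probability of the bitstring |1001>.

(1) The amplitude on |0100> is 0.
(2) The observable XYIZ averages to -1.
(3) |0111> carries amplitude -sqrt(2)/4 in the final state.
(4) The probability of measuring |1001> is 1/8.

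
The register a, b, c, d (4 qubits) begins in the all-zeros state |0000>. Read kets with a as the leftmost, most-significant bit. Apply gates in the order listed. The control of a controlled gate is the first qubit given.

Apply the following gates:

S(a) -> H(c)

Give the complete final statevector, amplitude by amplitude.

The resulting statevector has amplitude sqrt(2)/2 on |0000>, sqrt(2)/2 on |0010>, and 0 on every other basis state.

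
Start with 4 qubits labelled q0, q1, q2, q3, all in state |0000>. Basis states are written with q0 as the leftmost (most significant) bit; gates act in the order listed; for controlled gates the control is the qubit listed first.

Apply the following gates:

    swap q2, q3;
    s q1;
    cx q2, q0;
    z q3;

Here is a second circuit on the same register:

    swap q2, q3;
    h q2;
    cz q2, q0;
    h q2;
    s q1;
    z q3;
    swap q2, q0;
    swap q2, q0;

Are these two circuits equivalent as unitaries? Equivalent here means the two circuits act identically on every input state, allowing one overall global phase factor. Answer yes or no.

No, they are not equivalent — no single phase factor reconciles the two unitaries.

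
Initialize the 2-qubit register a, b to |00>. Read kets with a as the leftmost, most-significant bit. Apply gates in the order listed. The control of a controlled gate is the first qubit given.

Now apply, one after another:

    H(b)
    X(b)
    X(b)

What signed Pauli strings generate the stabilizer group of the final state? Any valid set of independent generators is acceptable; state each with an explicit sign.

The stabilizer group can be generated by +IX, +ZI, among other valid generating sets.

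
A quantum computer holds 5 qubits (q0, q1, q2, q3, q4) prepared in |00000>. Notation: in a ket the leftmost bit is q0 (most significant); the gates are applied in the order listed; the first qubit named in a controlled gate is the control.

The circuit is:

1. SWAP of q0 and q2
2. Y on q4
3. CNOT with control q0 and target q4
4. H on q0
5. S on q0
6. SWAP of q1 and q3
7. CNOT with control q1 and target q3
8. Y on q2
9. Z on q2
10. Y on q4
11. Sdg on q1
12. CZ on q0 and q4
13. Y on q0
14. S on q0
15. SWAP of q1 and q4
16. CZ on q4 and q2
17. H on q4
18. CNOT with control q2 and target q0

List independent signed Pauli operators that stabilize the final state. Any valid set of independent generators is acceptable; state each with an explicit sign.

The final state is stabilized by the group generated by -XIIII, +IIIIX, +IZIII, -IIZII, +IIIZI; other independent generating sets are equally valid.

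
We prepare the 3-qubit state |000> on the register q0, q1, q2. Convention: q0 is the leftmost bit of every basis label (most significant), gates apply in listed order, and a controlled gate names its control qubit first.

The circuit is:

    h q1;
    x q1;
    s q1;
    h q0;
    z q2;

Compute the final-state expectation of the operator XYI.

The expectation value of XYI is 1.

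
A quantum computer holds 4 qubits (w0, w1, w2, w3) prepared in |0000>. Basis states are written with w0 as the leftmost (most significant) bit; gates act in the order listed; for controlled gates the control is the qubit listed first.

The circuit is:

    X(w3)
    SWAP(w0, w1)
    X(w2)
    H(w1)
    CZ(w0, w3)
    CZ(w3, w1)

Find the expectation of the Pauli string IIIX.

In the final state, IIIX has expectation 0.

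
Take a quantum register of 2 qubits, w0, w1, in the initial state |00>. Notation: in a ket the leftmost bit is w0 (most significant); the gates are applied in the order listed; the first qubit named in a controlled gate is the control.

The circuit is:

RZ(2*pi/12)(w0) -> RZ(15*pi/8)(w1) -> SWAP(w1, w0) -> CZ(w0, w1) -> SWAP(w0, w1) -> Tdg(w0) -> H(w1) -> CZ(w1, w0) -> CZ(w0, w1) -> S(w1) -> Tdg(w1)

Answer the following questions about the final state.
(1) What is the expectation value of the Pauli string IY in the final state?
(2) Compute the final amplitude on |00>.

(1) The expectation value of IY is sqrt(2)/2.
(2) |00> carries amplitude sqrt(2)*exp(47*I*pi/48)/2 in the final state.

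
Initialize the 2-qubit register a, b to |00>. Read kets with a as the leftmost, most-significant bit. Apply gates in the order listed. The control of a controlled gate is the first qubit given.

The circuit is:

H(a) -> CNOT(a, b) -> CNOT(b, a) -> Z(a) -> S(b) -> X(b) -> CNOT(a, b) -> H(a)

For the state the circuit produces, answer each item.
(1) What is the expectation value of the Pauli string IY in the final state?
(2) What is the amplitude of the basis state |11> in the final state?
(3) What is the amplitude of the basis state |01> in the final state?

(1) The expectation value of IY is -1.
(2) |11> carries amplitude 1/2 in the final state.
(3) The final state's coefficient on |01> equals 1/2.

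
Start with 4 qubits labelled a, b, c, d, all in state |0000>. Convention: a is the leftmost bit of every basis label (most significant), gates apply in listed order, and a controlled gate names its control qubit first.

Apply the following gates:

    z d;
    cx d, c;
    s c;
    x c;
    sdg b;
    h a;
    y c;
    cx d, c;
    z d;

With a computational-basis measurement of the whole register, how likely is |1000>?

The probability of measuring |1000> is 1/2.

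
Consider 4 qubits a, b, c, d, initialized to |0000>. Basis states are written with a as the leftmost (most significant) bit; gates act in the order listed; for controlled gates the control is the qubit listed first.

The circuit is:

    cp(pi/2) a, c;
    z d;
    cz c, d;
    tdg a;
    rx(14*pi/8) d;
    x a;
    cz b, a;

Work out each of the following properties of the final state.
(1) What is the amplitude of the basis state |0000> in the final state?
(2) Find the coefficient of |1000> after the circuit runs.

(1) The final state's coefficient on |0000> equals 0.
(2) |1000> carries amplitude -sqrt(sqrt(2) + 2)/2 in the final state.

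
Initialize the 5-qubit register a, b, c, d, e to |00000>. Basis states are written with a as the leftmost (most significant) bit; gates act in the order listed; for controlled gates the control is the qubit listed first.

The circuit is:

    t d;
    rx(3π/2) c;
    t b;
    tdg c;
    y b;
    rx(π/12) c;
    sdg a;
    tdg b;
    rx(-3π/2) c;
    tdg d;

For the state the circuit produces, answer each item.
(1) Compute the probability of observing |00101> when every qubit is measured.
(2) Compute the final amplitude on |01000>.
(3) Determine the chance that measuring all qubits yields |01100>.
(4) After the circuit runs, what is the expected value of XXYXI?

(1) Outcome |00101> occurs with probability 0.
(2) |01000> carries amplitude -sqrt(6 - 3*sqrt(2))/8 + sqrt(2 - sqrt(2))/8 + sqrt(sqrt(2) + 2)/8 + sqrt(3*sqrt(2) + 6)/8 - sqrt(sqrt(2) + 2)*exp(I*pi/4)/8 + sqrt(2 - sqrt(2))*exp(I*pi/4)/8 + sqrt(6 - 3*sqrt(2))*exp(I*pi/4)/8 + sqrt(3*sqrt(2) + 6)*exp(I*pi/4)/8 in the final state.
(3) A full measurement returns |01100> with probability 3/8 - sqrt(3)/8.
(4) The expectation value of XXYXI is 0.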